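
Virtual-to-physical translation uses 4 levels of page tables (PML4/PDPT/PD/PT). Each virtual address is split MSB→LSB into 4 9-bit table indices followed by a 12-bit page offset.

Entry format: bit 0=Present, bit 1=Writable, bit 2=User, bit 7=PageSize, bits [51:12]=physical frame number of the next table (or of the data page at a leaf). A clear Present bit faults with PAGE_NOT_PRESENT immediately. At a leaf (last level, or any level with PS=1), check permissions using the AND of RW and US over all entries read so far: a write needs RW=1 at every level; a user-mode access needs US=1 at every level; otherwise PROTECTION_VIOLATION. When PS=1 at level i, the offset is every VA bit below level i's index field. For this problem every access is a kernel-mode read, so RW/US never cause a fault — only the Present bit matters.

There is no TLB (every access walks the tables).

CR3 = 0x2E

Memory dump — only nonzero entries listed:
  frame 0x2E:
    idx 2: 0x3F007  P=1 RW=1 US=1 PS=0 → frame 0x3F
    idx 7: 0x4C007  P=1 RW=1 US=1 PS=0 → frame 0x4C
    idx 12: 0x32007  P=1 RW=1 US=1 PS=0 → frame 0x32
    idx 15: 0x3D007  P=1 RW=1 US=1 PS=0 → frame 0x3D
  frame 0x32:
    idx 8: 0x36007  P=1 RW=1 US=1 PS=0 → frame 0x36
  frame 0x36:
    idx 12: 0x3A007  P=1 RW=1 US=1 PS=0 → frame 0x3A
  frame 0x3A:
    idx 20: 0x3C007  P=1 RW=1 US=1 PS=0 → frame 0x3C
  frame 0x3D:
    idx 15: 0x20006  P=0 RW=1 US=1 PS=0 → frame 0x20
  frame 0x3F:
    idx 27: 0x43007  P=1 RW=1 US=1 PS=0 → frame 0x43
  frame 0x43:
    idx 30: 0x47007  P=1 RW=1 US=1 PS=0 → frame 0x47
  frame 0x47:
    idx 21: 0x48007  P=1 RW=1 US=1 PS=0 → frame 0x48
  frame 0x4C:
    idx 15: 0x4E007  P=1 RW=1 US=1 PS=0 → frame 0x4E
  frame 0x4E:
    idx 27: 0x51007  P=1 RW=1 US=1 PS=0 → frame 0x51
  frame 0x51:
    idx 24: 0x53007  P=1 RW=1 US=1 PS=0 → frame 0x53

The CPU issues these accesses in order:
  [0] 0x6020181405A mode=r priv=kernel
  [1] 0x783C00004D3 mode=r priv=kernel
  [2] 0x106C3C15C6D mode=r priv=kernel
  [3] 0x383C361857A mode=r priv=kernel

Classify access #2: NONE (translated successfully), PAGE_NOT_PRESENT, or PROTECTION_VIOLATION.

Trace:
#0 VA=0x6020181405A (r,kernel):
  L0: frame=0x2E idx=12 entry=0x32007 [P=1 RW=1 US=1 PS=0]
  L1: frame=0x32 idx=8 entry=0x36007 [P=1 RW=1 US=1 PS=0]
  L2: frame=0x36 idx=12 entry=0x3A007 [P=1 RW=1 US=1 PS=0]
  L3: frame=0x3A idx=20 entry=0x3C007 [P=1 RW=1 US=1 PS=0]
  → PA=0x3C05A  (4 entries read)
#1 VA=0x783C00004D3 (r,kernel):
  L0: frame=0x2E idx=15 entry=0x3D007 [P=1 RW=1 US=1 PS=0]
  L1: frame=0x3D idx=15 entry=0x20006 [P=0 RW=1 US=1 PS=0]
  → PAGE_NOT_PRESENT  (2 entries read)
#2 VA=0x106C3C15C6D (r,kernel):
  L0: frame=0x2E idx=2 entry=0x3F007 [P=1 RW=1 US=1 PS=0]
  L1: frame=0x3F idx=27 entry=0x43007 [P=1 RW=1 US=1 PS=0]
  L2: frame=0x43 idx=30 entry=0x47007 [P=1 RW=1 US=1 PS=0]
  L3: frame=0x47 idx=21 entry=0x48007 [P=1 RW=1 US=1 PS=0]
  → PA=0x48C6D  (4 entries read)
#3 VA=0x383C361857A (r,kernel):
  L0: frame=0x2E idx=7 entry=0x4C007 [P=1 RW=1 US=1 PS=0]
  L1: frame=0x4C idx=15 entry=0x4E007 [P=1 RW=1 US=1 PS=0]
  L2: frame=0x4E idx=27 entry=0x51007 [P=1 RW=1 US=1 PS=0]
  L3: frame=0x51 idx=24 entry=0x53007 [P=1 RW=1 US=1 PS=0]
  → PA=0x5357A  (4 entries read)

Access #2 fault: NONE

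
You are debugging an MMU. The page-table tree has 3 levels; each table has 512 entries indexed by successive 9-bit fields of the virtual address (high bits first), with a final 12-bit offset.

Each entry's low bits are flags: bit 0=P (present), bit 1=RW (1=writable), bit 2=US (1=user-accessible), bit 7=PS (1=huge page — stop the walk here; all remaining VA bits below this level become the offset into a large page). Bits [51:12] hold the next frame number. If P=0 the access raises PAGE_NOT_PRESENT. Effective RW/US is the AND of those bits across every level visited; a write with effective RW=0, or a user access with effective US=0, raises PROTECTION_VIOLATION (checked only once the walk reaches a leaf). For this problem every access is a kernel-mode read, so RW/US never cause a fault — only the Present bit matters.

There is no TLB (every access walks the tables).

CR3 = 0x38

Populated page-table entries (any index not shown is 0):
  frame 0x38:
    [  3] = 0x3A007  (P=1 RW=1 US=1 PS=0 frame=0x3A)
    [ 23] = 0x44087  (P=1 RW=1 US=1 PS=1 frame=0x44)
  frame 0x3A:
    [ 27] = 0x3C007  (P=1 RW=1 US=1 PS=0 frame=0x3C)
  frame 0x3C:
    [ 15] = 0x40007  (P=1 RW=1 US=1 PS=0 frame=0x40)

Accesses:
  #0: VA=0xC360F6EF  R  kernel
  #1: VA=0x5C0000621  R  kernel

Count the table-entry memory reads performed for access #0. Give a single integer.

Per-access translation:
#0 VA=0xC360F6EF (r,kernel):
  [0] read 0x38 idx=3: raw=0x3A007 flags P=1 W=1 U=1 S=0
  [1] read 0x3A idx=27: raw=0x3C007 flags P=1 W=1 U=1 S=0
  [2] read 0x3C idx=15: raw=0x40007 flags P=1 W=1 U=1 S=0
  → PA=0x406EF  (3 entries read)
#1 VA=0x5C0000621 (r,kernel):
  [0] read 0x38 idx=23: raw=0x44087 flags P=1 W=1 U=1 S=1
  → PA=0x44621 (huge @L0)  (1 entries read)

Entries read for #0: 3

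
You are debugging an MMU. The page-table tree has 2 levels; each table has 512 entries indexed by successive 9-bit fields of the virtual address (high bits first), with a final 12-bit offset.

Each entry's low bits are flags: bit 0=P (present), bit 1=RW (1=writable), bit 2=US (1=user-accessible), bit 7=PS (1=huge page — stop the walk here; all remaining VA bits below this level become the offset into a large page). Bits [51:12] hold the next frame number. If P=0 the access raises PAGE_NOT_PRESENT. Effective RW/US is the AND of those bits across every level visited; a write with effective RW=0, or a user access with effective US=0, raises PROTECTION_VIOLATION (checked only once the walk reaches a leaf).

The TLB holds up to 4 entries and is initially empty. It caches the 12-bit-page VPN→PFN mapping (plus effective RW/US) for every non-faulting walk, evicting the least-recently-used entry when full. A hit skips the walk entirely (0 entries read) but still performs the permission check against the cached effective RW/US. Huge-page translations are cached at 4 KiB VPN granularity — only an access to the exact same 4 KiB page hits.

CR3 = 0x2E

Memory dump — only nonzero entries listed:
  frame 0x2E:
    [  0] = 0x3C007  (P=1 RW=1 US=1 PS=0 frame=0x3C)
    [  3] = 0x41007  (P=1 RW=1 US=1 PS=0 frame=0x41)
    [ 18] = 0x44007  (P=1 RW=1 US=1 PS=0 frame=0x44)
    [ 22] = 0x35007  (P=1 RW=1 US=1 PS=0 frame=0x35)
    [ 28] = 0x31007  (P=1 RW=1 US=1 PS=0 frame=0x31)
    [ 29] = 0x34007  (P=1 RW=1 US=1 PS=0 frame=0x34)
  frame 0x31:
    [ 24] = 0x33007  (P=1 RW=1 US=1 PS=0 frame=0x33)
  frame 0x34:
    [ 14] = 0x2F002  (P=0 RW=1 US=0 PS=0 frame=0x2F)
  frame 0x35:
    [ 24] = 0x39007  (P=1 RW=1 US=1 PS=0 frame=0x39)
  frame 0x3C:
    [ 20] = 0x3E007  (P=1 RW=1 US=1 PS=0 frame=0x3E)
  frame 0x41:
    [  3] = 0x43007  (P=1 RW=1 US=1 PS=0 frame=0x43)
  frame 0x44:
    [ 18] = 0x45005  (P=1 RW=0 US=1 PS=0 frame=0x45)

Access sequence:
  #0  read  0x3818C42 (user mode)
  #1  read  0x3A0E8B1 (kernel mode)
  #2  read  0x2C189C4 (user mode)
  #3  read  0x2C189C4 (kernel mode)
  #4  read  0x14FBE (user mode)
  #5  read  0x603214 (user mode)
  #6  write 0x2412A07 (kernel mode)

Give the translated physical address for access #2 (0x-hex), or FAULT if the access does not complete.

Per-access translation:
#0 VA=0x3818C42 (r,user):
  [0] read 0x2E idx=28: raw=0x31007 flags P=1 W=1 U=1 S=0
  [1] read 0x31 idx=24: raw=0x33007 flags P=1 W=1 U=1 S=0
  ⇒ phys 0x33C42  [2 reads]
#1 VA=0x3A0E8B1 (r,kernel):
  [0] read 0x2E idx=29: raw=0x34007 flags P=1 W=1 U=1 S=0
  [1] read 0x34 idx=14: raw=0x2F002 flags P=0 W=1 U=0 S=0
  ✗ PAGE_NOT_PRESENT  [2 reads]
#2 VA=0x2C189C4 (r,user):
  [0] read 0x2E idx=22: raw=0x35007 flags P=1 W=1 U=1 S=0
  [1] read 0x35 idx=24: raw=0x39007 flags P=1 W=1 U=1 S=0
  ⇒ phys 0x399C4  [2 reads]
#3 VA=0x2C189C4 (r,kernel):
  TLB hit vpn=0x2C18 → PA=0x399C4
#4 VA=0x14FBE (r,user):
  [0] read 0x2E idx=0: raw=0x3C007 flags P=1 W=1 U=1 S=0
  [1] read 0x3C idx=20: raw=0x3E007 flags P=1 W=1 U=1 S=0
  ⇒ phys 0x3EFBE  [2 reads]
#5 VA=0x603214 (r,user):
  [0] read 0x2E idx=3: raw=0x41007 flags P=1 W=1 U=1 S=0
  [1] read 0x41 idx=3: raw=0x43007 flags P=1 W=1 U=1 S=0
  ⇒ phys 0x43214  [2 reads]
#6 VA=0x2412A07 (w,kernel):
  [0] read 0x2E idx=18: raw=0x44007 flags P=1 W=1 U=1 S=0
  [1] read 0x44 idx=18: raw=0x45005 flags P=1 W=0 U=1 S=0
  ✗ PROTECTION_VIOLATION  [2 reads]

Access #2 PA: 0x399C4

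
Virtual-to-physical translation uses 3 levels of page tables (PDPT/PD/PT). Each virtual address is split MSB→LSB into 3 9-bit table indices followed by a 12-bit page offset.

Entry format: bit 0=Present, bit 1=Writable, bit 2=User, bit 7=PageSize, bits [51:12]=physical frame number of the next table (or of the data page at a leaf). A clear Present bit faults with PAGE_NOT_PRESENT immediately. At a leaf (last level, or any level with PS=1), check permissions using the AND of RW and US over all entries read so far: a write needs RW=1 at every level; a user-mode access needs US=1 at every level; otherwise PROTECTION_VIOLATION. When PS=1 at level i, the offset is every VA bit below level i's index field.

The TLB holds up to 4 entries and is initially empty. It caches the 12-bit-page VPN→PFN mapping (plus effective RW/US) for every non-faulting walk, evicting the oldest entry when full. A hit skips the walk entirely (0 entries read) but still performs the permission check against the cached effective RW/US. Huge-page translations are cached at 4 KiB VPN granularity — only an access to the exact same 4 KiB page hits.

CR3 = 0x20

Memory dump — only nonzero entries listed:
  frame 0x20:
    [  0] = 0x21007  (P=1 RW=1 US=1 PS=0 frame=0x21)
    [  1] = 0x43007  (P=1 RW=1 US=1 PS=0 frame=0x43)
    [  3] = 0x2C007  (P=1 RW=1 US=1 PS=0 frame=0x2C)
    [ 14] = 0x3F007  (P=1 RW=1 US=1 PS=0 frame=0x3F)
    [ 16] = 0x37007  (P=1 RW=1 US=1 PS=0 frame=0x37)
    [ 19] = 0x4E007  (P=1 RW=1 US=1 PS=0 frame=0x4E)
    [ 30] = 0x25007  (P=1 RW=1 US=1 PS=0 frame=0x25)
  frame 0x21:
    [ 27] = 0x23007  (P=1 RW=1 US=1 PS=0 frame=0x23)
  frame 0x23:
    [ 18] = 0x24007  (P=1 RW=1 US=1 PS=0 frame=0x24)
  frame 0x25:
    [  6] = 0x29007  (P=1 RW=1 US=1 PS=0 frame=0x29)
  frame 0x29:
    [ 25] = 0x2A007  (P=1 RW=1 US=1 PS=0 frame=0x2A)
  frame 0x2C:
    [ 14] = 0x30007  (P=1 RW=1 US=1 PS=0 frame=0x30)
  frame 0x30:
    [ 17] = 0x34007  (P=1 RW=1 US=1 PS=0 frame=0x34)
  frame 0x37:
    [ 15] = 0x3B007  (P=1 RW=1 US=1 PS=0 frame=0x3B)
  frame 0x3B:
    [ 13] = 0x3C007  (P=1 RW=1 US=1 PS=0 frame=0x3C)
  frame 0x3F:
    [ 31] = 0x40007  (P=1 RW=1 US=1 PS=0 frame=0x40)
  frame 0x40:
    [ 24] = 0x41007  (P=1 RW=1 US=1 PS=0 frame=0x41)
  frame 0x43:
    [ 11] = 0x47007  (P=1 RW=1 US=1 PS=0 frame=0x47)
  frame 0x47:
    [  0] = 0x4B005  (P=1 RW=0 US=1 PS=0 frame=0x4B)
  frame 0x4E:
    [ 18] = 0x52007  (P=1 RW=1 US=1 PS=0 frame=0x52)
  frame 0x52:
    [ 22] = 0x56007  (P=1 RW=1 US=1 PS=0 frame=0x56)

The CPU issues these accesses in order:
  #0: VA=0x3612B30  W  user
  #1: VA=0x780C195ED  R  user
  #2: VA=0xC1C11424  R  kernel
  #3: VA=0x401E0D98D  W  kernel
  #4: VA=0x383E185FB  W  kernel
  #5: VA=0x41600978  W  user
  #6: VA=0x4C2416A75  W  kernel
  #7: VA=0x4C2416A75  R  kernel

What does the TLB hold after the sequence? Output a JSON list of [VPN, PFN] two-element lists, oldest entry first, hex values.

Per-access translation:
#0 VA=0x3612B30 (w,user):
  lvl0: tbl 0x20, slot 0 ⇒ 0x21007 (P1/RW1/US1/PS0)
  lvl1: tbl 0x21, slot 27 ⇒ 0x23007 (P1/RW1/US1/PS0)
  lvl2: tbl 0x23, slot 18 ⇒ 0x24007 (P1/RW1/US1/PS0)
  → PA=0x24B30  (3 entries read)
#1 VA=0x780C195ED (r,user):
  lvl0: tbl 0x20, slot 30 ⇒ 0x25007 (P1/RW1/US1/PS0)
  lvl1: tbl 0x25, slot 6 ⇒ 0x29007 (P1/RW1/US1/PS0)
  lvl2: tbl 0x29, slot 25 ⇒ 0x2A007 (P1/RW1/US1/PS0)
  → PA=0x2A5ED  (3 entries read)
#2 VA=0xC1C11424 (r,kernel):
  lvl0: tbl 0x20, slot 3 ⇒ 0x2C007 (P1/RW1/US1/PS0)
  lvl1: tbl 0x2C, slot 14 ⇒ 0x30007 (P1/RW1/US1/PS0)
  lvl2: tbl 0x30, slot 17 ⇒ 0x34007 (P1/RW1/US1/PS0)
  → PA=0x34424  (3 entries read)
#3 VA=0x401E0D98D (w,kernel):
  lvl0: tbl 0x20, slot 16 ⇒ 0x37007 (P1/RW1/US1/PS0)
  lvl1: tbl 0x37, slot 15 ⇒ 0x3B007 (P1/RW1/US1/PS0)
  lvl2: tbl 0x3B, slot 13 ⇒ 0x3C007 (P1/RW1/US1/PS0)
  → PA=0x3C98D  (3 entries read)
#4 VA=0x383E185FB (w,kernel):
  lvl0: tbl 0x20, slot 14 ⇒ 0x3F007 (P1/RW1/US1/PS0)
  lvl1: tbl 0x3F, slot 31 ⇒ 0x40007 (P1/RW1/US1/PS0)
  lvl2: tbl 0x40, slot 24 ⇒ 0x41007 (P1/RW1/US1/PS0)
  → PA=0x415FB  (3 entries read)
#5 VA=0x41600978 (w,user):
  lvl0: tbl 0x20, slot 1 ⇒ 0x43007 (P1/RW1/US1/PS0)
  lvl1: tbl 0x43, slot 11 ⇒ 0x47007 (P1/RW1/US1/PS0)
  lvl2: tbl 0x47, slot 0 ⇒ 0x4B005 (P1/RW0/US1/PS0)
  ✗ PROTECTION_VIOLATION  [3 reads]
#6 VA=0x4C2416A75 (w,kernel):
  lvl0: tbl 0x20, slot 19 ⇒ 0x4E007 (P1/RW1/US1/PS0)
  lvl1: tbl 0x4E, slot 18 ⇒ 0x52007 (P1/RW1/US1/PS0)
  lvl2: tbl 0x52, slot 22 ⇒ 0x56007 (P1/RW1/US1/PS0)
  → PA=0x56A75  (3 entries read)
#7 VA=0x4C2416A75 (r,kernel):
  TLB hit vpn=0x4C2416 → PA=0x56A75

TLB: [["0xC1C11", "0x34"], ["0x401E0D", "0x3C"], ["0x383E18", "0x41"], ["0x4C2416", "0x56"]]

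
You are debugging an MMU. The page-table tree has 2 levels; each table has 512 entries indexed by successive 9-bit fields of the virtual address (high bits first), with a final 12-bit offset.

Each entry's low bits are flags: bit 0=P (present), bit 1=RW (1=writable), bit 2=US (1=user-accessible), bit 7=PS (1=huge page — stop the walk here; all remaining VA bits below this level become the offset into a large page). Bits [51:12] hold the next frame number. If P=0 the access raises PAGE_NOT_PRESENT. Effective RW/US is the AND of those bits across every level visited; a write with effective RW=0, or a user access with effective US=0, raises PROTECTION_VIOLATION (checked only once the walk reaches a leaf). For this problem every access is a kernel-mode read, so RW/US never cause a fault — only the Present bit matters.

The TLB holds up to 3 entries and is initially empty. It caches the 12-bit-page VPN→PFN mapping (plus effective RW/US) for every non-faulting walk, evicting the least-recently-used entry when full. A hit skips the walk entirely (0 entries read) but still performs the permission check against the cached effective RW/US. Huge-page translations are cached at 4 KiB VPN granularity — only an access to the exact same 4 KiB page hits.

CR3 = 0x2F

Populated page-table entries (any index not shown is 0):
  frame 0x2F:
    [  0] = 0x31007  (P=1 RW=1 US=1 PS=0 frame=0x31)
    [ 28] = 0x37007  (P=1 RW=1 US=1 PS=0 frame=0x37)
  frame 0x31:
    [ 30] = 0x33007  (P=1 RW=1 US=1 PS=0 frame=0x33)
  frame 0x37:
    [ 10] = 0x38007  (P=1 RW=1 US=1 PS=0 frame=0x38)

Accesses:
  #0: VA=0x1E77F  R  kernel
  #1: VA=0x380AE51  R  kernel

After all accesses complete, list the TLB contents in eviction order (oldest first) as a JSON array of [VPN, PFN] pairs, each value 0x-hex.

Trace:
#0 VA=0x1E77F (r,kernel):
  L0: frame=0x2F idx=0 entry=0x31007 [P=1 RW=1 US=1 PS=0]
  L1: frame=0x31 idx=30 entry=0x33007 [P=1 RW=1 US=1 PS=0]
  ✓ 0x3377F  — 2 lookups
#1 VA=0x380AE51 (r,kernel):
  L0: frame=0x2F idx=28 entry=0x37007 [P=1 RW=1 US=1 PS=0]
  L1: frame=0x37 idx=10 entry=0x38007 [P=1 RW=1 US=1 PS=0]
  ✓ 0x38E51  — 2 lookups

TLB: [["0x1E", "0x33"], ["0x380A", "0x38"]]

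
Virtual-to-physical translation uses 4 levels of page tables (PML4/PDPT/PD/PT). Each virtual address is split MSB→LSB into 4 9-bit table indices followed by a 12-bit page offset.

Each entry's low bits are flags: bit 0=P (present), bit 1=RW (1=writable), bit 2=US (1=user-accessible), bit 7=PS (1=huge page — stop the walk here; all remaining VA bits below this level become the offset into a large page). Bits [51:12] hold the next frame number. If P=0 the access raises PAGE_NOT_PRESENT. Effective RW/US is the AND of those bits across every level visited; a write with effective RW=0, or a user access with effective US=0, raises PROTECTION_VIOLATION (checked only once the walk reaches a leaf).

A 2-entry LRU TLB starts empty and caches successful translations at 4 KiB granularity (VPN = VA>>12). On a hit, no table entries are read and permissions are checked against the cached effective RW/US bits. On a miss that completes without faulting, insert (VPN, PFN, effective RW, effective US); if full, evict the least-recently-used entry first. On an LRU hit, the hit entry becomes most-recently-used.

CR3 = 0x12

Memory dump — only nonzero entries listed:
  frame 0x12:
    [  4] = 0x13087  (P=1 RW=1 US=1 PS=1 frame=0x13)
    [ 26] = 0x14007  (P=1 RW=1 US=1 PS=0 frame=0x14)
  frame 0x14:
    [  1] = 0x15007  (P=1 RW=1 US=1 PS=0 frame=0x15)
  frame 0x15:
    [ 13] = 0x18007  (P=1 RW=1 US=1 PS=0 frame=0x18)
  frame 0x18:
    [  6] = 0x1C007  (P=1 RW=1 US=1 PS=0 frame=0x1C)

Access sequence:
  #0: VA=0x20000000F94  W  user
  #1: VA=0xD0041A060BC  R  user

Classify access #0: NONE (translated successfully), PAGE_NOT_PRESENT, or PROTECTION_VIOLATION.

Per-access translation:
#0 VA=0x20000000F94 (w,user):
  L0 @0x12[4] → 0x13087  P=1,RW=1,US=1,PS=1
  ⇒ phys 0x13F94 (huge @L0)  [1 reads]
#1 VA=0xD0041A060BC (r,user):
  L0 @0x12[26] → 0x14007  P=1,RW=1,US=1,PS=0
  L1 @0x14[1] → 0x15007  P=1,RW=1,US=1,PS=0
  L2 @0x15[13] → 0x18007  P=1,RW=1,US=1,PS=0
  L3 @0x18[6] → 0x1C007  P=1,RW=1,US=1,PS=0
  ⇒ phys 0x1C0BC  [4 reads]

Access #0 fault: NONE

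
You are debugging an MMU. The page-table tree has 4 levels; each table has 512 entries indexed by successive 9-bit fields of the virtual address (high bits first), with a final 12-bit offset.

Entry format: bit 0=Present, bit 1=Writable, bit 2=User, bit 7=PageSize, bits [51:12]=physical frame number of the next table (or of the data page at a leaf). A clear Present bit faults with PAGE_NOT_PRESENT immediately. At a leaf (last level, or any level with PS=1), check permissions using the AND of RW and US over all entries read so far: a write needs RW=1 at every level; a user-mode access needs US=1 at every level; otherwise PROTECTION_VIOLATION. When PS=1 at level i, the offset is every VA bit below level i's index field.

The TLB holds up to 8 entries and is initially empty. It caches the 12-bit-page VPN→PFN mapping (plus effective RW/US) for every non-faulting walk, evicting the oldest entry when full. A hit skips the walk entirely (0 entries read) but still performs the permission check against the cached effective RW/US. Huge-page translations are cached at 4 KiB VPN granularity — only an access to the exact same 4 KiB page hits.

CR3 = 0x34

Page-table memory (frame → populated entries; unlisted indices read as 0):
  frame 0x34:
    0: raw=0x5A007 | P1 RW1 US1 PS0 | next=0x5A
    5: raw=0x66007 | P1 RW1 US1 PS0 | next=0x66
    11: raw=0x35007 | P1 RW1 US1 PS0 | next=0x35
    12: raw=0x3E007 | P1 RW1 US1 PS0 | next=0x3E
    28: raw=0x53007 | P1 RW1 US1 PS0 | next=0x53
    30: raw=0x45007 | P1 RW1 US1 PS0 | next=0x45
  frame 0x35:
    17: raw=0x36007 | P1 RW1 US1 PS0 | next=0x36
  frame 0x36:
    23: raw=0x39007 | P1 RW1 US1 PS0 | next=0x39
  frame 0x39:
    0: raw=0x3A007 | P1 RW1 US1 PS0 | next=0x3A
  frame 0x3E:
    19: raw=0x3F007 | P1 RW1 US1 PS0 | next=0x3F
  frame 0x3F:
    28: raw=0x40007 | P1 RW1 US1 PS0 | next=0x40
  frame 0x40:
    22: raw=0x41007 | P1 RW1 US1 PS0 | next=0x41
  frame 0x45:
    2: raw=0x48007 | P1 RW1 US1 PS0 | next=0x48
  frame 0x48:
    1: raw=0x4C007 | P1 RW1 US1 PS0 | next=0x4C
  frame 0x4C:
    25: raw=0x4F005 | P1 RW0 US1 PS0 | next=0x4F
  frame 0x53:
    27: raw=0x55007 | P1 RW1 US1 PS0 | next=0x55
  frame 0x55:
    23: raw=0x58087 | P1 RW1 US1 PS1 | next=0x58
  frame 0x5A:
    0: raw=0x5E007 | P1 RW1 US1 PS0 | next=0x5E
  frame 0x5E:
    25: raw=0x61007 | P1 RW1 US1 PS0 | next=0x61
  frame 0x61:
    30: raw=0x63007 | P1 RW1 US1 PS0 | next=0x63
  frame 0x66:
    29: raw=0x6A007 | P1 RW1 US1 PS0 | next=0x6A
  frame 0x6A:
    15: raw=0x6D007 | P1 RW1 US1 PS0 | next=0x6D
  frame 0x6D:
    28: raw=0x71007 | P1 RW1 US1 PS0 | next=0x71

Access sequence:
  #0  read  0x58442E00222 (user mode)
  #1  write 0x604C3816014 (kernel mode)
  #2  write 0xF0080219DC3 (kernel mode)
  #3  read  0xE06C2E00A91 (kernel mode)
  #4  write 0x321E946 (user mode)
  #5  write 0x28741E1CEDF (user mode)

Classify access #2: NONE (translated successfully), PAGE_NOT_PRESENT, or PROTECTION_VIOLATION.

Trace:
#0 VA=0x58442E00222 (r,user):
  [0] read 0x34 idx=11: raw=0x35007 flags P=1 W=1 U=1 S=0
  [1] read 0x35 idx=17: raw=0x36007 flags P=1 W=1 U=1 S=0
  [2] read 0x36 idx=23: raw=0x39007 flags P=1 W=1 U=1 S=0
  [3] read 0x39 idx=0: raw=0x3A007 flags P=1 W=1 U=1 S=0
  ✓ 0x3A222  — 4 lookups
#1 VA=0x604C3816014 (w,kernel):
  [0] read 0x34 idx=12: raw=0x3E007 flags P=1 W=1 U=1 S=0
  [1] read 0x3E idx=19: raw=0x3F007 flags P=1 W=1 U=1 S=0
  [2] read 0x3F idx=28: raw=0x40007 flags P=1 W=1 U=1 S=0
  [3] read 0x40 idx=22: raw=0x41007 flags P=1 W=1 U=1 S=0
  ✓ 0x41014  — 4 lookups
#2 VA=0xF0080219DC3 (w,kernel):
  [0] read 0x34 idx=30: raw=0x45007 flags P=1 W=1 U=1 S=0
  [1] read 0x45 idx=2: raw=0x48007 flags P=1 W=1 U=1 S=0
  [2] read 0x48 idx=1: raw=0x4C007 flags P=1 W=1 U=1 S=0
  [3] read 0x4C idx=25: raw=0x4F005 flags P=1 W=0 U=1 S=0
  → PROTECTION_VIOLATION  (4 entries read)
#3 VA=0xE06C2E00A91 (r,kernel):
  [0] read 0x34 idx=28: raw=0x53007 flags P=1 W=1 U=1 S=0
  [1] read 0x53 idx=27: raw=0x55007 flags P=1 W=1 U=1 S=0
  [2] read 0x55 idx=23: raw=0x58087 flags P=1 W=1 U=1 S=1
  ✓ 0x58A91 (huge @L2)  — 3 lookups
#4 VA=0x321E946 (w,user):
  [0] read 0x34 idx=0: raw=0x5A007 flags P=1 W=1 U=1 S=0
  [1] read 0x5A idx=0: raw=0x5E007 flags P=1 W=1 U=1 S=0
  [2] read 0x5E idx=25: raw=0x61007 flags P=1 W=1 U=1 S=0
  [3] read 0x61 idx=30: raw=0x63007 flags P=1 W=1 U=1 S=0
  ✓ 0x63946  — 4 lookups
#5 VA=0x28741E1CEDF (w,user):
  [0] read 0x34 idx=5: raw=0x66007 flags P=1 W=1 U=1 S=0
  [1] read 0x66 idx=29: raw=0x6A007 flags P=1 W=1 U=1 S=0
  [2] read 0x6A idx=15: raw=0x6D007 flags P=1 W=1 U=1 S=0
  [3] read 0x6D idx=28: raw=0x71007 flags P=1 W=1 U=1 S=0
  ✓ 0x71EDF  — 4 lookups

Access #2 fault: PROTECTION_VIOLATION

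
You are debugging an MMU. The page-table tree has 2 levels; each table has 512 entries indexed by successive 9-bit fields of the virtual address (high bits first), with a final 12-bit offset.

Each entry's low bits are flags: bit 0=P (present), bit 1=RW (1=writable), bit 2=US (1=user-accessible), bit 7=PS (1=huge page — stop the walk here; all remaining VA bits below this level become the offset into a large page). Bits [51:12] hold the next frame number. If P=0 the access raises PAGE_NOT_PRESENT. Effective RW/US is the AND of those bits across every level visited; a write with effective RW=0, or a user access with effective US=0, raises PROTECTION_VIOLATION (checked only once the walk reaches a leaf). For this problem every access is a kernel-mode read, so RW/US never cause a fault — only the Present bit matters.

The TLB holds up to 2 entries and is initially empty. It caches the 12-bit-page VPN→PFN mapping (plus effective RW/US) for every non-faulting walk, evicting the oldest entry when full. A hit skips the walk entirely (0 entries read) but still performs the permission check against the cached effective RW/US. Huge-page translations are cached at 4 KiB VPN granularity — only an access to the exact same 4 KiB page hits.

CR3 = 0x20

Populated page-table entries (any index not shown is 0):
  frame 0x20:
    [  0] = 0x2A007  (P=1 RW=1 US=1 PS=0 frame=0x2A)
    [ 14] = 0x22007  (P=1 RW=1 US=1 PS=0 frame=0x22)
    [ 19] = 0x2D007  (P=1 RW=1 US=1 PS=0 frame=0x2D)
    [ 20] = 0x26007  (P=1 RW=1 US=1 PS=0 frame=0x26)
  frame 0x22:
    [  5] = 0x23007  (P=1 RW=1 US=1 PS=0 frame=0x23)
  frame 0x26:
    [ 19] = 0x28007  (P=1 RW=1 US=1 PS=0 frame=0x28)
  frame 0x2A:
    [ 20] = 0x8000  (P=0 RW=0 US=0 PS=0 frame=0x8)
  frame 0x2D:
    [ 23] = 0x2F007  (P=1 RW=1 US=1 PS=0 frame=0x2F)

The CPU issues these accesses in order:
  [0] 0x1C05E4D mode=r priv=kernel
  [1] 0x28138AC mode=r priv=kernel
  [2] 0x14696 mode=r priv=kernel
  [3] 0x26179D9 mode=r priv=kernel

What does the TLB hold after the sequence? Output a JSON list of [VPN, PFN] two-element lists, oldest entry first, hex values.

Walk each access:
#0 VA=0x1C05E4D (r,kernel):
  [0] read 0x20 idx=14: raw=0x22007 flags P=1 W=1 U=1 S=0
  [1] read 0x22 idx=5: raw=0x23007 flags P=1 W=1 U=1 S=0
  ✓ 0x23E4D  — 2 lookups
#1 VA=0x28138AC (r,kernel):
  [0] read 0x20 idx=20: raw=0x26007 flags P=1 W=1 U=1 S=0
  [1] read 0x26 idx=19: raw=0x28007 flags P=1 W=1 U=1 S=0
  ✓ 0x288AC  — 2 lookups
#2 VA=0x14696 (r,kernel):
  [0] read 0x20 idx=0: raw=0x2A007 flags P=1 W=1 U=1 S=0
  [1] read 0x2A idx=20: raw=0x8000 flags P=0 W=0 U=0 S=0
  → PAGE_NOT_PRESENT  (2 entries read)
#3 VA=0x26179D9 (r,kernel):
  [0] read 0x20 idx=19: raw=0x2D007 flags P=1 W=1 U=1 S=0
  [1] read 0x2D idx=23: raw=0x2F007 flags P=1 W=1 U=1 S=0
  ✓ 0x2F9D9  — 2 lookups

TLB: [["0x2813", "0x28"], ["0x2617", "0x2F"]]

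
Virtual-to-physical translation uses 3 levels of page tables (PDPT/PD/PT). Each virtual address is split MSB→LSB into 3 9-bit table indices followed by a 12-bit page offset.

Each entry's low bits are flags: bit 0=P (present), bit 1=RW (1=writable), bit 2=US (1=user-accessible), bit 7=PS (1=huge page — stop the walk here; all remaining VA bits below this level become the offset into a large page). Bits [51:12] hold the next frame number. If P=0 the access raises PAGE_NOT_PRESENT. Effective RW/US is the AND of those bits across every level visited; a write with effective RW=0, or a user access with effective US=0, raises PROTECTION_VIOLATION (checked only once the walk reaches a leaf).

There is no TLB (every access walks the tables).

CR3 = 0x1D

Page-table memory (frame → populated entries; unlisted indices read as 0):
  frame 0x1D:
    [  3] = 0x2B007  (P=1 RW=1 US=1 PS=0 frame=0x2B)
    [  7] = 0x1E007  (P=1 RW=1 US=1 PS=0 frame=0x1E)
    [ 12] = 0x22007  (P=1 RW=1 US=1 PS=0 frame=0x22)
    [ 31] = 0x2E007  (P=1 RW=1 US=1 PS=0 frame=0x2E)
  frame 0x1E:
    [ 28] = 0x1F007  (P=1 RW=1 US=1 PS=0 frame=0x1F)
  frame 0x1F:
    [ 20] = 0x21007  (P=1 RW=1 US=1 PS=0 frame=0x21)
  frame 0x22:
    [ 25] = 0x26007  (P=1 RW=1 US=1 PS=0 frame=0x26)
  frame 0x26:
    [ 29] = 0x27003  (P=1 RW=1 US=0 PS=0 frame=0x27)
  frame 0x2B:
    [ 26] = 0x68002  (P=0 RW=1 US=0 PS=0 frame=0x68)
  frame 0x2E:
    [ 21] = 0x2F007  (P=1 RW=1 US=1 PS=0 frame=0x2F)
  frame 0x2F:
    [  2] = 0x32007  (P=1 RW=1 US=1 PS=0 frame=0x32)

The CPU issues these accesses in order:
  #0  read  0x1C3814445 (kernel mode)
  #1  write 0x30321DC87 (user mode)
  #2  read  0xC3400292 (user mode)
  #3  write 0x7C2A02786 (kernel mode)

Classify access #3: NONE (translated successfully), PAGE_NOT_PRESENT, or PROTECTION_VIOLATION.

Per-access translation:
#0 VA=0x1C3814445 (r,kernel):
  L0: frame=0x1D idx=7 entry=0x1E007 [P=1 RW=1 US=1 PS=0]
  L1: frame=0x1E idx=28 entry=0x1F007 [P=1 RW=1 US=1 PS=0]
  L2: frame=0x1F idx=20 entry=0x21007 [P=1 RW=1 US=1 PS=0]
  ⇒ phys 0x21445  [3 reads]
#1 VA=0x30321DC87 (w,user):
  L0: frame=0x1D idx=12 entry=0x22007 [P=1 RW=1 US=1 PS=0]
  L1: frame=0x22 idx=25 entry=0x26007 [P=1 RW=1 US=1 PS=0]
  L2: frame=0x26 idx=29 entry=0x27003 [P=1 RW=1 US=0 PS=0]
  ⇒ fault: PROTECTION_VIOLATION  — 3 lookups
#2 VA=0xC3400292 (r,user):
  L0: frame=0x1D idx=3 entry=0x2B007 [P=1 RW=1 US=1 PS=0]
  L1: frame=0x2B idx=26 entry=0x68002 [P=0 RW=1 US=0 PS=0]
  ⇒ fault: PAGE_NOT_PRESENT  — 2 lookups
#3 VA=0x7C2A02786 (w,kernel):
  L0: frame=0x1D idx=31 entry=0x2E007 [P=1 RW=1 US=1 PS=0]
  L1: frame=0x2E idx=21 entry=0x2F007 [P=1 RW=1 US=1 PS=0]
  L2: frame=0x2F idx=2 entry=0x32007 [P=1 RW=1 US=1 PS=0]
  ⇒ phys 0x32786  [3 reads]

Access #3 fault: NONE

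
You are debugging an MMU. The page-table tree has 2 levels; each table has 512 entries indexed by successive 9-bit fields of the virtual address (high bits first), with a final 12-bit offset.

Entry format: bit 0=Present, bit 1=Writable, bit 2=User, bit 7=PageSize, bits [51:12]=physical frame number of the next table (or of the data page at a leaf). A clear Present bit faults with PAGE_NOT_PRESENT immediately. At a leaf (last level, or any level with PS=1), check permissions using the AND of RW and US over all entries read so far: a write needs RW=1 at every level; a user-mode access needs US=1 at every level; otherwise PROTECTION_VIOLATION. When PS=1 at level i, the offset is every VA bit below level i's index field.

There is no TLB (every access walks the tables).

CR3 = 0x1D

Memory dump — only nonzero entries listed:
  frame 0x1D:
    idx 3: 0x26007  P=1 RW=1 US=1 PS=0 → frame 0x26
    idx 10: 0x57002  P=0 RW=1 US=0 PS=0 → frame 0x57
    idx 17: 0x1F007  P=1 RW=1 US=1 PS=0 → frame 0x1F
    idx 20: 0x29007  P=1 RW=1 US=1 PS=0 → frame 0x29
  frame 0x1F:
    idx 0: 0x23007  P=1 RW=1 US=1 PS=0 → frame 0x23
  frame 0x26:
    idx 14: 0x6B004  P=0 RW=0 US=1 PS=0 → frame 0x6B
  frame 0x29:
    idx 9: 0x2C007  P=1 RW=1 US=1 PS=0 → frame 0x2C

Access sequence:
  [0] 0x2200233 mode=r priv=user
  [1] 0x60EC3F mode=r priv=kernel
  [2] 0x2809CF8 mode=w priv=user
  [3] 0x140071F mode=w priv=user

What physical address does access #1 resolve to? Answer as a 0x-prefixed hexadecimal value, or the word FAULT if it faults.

Trace:
#0 VA=0x2200233 (r,user):
  L0: frame=0x1D idx=17 entry=0x1F007 [P=1 RW=1 US=1 PS=0]
  L1: frame=0x1F idx=0 entry=0x23007 [P=1 RW=1 US=1 PS=0]
  ⇒ phys 0x23233  [2 reads]
#1 VA=0x60EC3F (r,kernel):
  L0: frame=0x1D idx=3 entry=0x26007 [P=1 RW=1 US=1 PS=0]
  L1: frame=0x26 idx=14 entry=0x6B004 [P=0 RW=0 US=1 PS=0]
  ⇒ fault: PAGE_NOT_PRESENT  — 2 lookups
#2 VA=0x2809CF8 (w,user):
  L0: frame=0x1D idx=20 entry=0x29007 [P=1 RW=1 US=1 PS=0]
  L1: frame=0x29 idx=9 entry=0x2C007 [P=1 RW=1 US=1 PS=0]
  ⇒ phys 0x2CCF8  [2 reads]
#3 VA=0x140071F (w,user):
  L0: frame=0x1D idx=10 entry=0x57002 [P=0 RW=1 US=0 PS=0]
  ⇒ fault: PAGE_NOT_PRESENT  — 1 lookups

Access #1 PA: FAULT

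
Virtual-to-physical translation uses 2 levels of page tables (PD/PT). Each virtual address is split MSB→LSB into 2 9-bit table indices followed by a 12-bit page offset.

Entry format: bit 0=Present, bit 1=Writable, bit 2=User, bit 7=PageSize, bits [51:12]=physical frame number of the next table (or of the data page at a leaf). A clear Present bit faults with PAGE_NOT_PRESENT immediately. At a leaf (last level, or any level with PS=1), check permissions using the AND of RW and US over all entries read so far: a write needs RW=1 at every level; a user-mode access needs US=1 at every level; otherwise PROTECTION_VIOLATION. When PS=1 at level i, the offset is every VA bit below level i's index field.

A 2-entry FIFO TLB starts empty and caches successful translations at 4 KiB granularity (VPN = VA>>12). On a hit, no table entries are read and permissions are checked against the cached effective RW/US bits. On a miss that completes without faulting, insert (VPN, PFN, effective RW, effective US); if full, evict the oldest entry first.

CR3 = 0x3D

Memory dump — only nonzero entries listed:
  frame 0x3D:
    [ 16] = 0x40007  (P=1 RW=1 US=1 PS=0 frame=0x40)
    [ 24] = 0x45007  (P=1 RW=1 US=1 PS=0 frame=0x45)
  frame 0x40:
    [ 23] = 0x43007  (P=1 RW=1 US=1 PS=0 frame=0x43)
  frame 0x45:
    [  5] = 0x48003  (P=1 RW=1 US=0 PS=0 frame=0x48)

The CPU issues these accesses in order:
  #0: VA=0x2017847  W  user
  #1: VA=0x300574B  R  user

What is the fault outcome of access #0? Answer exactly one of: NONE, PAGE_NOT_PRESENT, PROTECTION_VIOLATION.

Walk each access:
#0 VA=0x2017847 (w,user):
  L0 @0x3D[16] → 0x40007  P=1,RW=1,US=1,PS=0
  L1 @0x40[23] → 0x43007  P=1,RW=1,US=1,PS=0
  ✓ 0x43847  — 2 lookups
#1 VA=0x300574B (r,user):
  L0 @0x3D[24] → 0x45007  P=1,RW=1,US=1,PS=0
  L1 @0x45[5] → 0x48003  P=1,RW=1,US=0,PS=0
  ✗ PROTECTION_VIOLATION  [2 reads]

Access #0 fault: NONE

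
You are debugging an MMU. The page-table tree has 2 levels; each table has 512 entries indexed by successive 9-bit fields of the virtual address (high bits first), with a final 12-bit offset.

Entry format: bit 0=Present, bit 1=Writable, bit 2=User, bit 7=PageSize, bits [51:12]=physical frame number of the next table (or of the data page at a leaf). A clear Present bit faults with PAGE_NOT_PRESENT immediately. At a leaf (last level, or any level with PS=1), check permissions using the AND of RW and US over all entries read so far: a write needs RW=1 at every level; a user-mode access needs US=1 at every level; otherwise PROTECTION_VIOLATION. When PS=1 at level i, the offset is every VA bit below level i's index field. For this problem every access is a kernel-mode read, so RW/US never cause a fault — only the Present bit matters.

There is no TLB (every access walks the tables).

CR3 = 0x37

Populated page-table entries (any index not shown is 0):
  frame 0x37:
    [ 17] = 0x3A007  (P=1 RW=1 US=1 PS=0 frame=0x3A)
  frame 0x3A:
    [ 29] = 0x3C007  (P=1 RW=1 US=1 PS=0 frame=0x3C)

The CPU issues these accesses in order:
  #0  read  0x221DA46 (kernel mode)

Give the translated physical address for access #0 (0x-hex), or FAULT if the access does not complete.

Per-access translation:
#0 VA=0x221DA46 (r,kernel):
  L0 @0x37[17] → 0x3A007  P=1,RW=1,US=1,PS=0
  L1 @0x3A[29] → 0x3C007  P=1,RW=1,US=1,PS=0
  ⇒ phys 0x3CA46  [2 reads]

Access #0 PA: 0x3CA46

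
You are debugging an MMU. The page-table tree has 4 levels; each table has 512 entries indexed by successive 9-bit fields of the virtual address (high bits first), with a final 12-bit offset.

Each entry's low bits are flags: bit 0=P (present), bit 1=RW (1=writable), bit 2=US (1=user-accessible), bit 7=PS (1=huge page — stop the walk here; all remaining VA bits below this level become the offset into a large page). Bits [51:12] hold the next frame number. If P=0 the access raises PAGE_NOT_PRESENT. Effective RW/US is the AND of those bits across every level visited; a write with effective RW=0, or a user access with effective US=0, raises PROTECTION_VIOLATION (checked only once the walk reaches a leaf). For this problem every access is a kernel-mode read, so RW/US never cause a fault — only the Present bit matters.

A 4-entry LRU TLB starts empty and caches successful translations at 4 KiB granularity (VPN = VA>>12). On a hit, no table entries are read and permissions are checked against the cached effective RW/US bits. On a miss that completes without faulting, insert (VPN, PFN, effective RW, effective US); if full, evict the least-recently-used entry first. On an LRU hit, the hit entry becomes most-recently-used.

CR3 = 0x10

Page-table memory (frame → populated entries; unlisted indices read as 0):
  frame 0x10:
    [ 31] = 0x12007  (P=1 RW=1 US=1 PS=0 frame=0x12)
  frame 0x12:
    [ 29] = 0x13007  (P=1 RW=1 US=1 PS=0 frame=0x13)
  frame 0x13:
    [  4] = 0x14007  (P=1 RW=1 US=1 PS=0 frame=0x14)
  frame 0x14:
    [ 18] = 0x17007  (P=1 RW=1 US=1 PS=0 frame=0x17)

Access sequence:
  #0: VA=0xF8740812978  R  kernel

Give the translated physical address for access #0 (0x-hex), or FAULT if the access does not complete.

Trace:
#0 VA=0xF8740812978 (r,kernel):
  L0: frame=0x10 idx=31 entry=0x12007 [P=1 RW=1 US=1 PS=0]
  L1: frame=0x12 idx=29 entry=0x13007 [P=1 RW=1 US=1 PS=0]
  L2: frame=0x13 idx=4 entry=0x14007 [P=1 RW=1 US=1 PS=0]
  L3: frame=0x14 idx=18 entry=0x17007 [P=1 RW=1 US=1 PS=0]
  ⇒ phys 0x17978  [4 reads]

Access #0 PA: 0x17978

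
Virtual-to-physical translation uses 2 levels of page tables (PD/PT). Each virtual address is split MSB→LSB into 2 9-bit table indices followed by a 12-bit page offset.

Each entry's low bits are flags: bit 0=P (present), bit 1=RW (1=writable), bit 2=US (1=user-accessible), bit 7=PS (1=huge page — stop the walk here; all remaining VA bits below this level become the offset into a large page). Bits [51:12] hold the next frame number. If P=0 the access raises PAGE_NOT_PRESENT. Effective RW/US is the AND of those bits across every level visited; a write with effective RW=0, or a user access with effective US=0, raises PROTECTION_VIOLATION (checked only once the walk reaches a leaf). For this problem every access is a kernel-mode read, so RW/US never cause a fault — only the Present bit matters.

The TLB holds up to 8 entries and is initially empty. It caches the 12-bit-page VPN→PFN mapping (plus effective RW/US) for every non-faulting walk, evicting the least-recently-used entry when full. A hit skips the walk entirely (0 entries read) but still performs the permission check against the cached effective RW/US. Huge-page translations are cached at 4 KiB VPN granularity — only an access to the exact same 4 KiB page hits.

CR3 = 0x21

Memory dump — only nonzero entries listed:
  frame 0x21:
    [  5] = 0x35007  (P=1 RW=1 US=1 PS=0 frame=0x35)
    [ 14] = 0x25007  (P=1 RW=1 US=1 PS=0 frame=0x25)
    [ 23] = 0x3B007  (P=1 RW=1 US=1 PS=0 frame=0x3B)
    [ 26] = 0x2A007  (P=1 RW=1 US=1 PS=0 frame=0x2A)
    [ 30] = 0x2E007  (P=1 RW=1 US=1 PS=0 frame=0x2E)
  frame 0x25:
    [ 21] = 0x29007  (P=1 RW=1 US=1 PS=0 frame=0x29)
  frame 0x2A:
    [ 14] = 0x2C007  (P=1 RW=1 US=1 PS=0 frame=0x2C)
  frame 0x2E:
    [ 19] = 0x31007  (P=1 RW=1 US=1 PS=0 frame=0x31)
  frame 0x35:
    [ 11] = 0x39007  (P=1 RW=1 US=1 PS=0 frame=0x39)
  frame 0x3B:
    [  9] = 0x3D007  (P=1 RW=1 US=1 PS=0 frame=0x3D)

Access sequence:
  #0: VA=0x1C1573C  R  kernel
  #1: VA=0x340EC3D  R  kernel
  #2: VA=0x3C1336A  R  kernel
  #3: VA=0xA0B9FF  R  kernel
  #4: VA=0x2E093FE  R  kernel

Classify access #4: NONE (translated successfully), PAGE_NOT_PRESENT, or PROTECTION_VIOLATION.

Walk each access:
#0 VA=0x1C1573C (r,kernel):
  [0] read 0x21 idx=14: raw=0x25007 flags P=1 W=1 U=1 S=0
  [1] read 0x25 idx=21: raw=0x29007 flags P=1 W=1 U=1 S=0
  ✓ 0x2973C  — 2 lookups
#1 VA=0x340EC3D (r,kernel):
  [0] read 0x21 idx=26: raw=0x2A007 flags P=1 W=1 U=1 S=0
  [1] read 0x2A idx=14: raw=0x2C007 flags P=1 W=1 U=1 S=0
  ✓ 0x2CC3D  — 2 lookups
#2 VA=0x3C1336A (r,kernel):
  [0] read 0x21 idx=30: raw=0x2E007 flags P=1 W=1 U=1 S=0
  [1] read 0x2E idx=19: raw=0x31007 flags P=1 W=1 U=1 S=0
  ✓ 0x3136A  — 2 lookups
#3 VA=0xA0B9FF (r,kernel):
  [0] read 0x21 idx=5: raw=0x35007 flags P=1 W=1 U=1 S=0
  [1] read 0x35 idx=11: raw=0x39007 flags P=1 W=1 U=1 S=0
  ✓ 0x399FF  — 2 lookups
#4 VA=0x2E093FE (r,kernel):
  [0] read 0x21 idx=23: raw=0x3B007 flags P=1 W=1 U=1 S=0
  [1] read 0x3B idx=9: raw=0x3D007 flags P=1 W=1 U=1 S=0
  ✓ 0x3D3FE  — 2 lookups

Access #4 fault: NONE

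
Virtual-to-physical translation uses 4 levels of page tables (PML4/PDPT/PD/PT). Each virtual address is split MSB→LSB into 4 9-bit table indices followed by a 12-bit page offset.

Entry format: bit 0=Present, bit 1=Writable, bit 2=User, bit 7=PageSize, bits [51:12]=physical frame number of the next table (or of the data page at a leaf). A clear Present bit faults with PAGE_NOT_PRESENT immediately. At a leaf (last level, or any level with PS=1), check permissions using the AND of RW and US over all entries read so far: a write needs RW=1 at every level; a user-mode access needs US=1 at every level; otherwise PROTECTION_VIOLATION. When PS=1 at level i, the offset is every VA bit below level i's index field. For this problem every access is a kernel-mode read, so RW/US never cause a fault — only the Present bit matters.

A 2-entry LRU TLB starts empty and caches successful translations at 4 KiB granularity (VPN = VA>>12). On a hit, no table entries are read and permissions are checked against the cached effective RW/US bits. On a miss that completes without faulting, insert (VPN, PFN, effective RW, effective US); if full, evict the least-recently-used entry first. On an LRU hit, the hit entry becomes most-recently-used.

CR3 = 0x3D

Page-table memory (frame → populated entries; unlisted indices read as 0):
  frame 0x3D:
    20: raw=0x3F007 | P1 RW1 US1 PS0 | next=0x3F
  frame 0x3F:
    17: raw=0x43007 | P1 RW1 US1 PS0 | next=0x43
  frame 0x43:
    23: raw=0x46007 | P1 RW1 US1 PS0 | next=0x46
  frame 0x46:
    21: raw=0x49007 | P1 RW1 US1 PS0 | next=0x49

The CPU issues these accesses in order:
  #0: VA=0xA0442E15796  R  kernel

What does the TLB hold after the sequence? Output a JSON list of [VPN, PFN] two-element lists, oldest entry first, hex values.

Walk each access:
#0 VA=0xA0442E15796 (r,kernel):
  L0: frame=0x3D idx=20 entry=0x3F007 [P=1 RW=1 US=1 PS=0]
  L1: frame=0x3F idx=17 entry=0x43007 [P=1 RW=1 US=1 PS=0]
  L2: frame=0x43 idx=23 entry=0x46007 [P=1 RW=1 US=1 PS=0]
  L3: frame=0x46 idx=21 entry=0x49007 [P=1 RW=1 US=1 PS=0]
  ⇒ phys 0x49796  [4 reads]

TLB: [["0xA0442E15", "0x49"]]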